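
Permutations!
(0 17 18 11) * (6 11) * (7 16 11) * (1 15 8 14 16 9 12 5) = (0 17 18 6 7 9 12 5 1 15 8 14 16 11) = [17, 15, 2, 3, 4, 1, 7, 9, 14, 12, 10, 0, 5, 13, 16, 8, 11, 18, 6]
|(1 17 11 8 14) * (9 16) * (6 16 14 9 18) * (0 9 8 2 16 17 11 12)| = 11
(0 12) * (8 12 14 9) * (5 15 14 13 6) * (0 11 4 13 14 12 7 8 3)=(0 14 9 3)(4 13 6 5 15 12 11)(7 8)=[14, 1, 2, 0, 13, 15, 5, 8, 7, 3, 10, 4, 11, 6, 9, 12]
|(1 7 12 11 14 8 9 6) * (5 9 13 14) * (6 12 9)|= |(1 7 9 12 11 5 6)(8 13 14)|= 21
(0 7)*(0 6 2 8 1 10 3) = (0 7 6 2 8 1 10 3) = [7, 10, 8, 0, 4, 5, 2, 6, 1, 9, 3]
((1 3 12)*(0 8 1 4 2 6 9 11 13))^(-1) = (0 13 11 9 6 2 4 12 3 1 8)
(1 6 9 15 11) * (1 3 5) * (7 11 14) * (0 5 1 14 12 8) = (0 5 14 7 11 3 1 6 9 15 12 8) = [5, 6, 2, 1, 4, 14, 9, 11, 0, 15, 10, 3, 8, 13, 7, 12]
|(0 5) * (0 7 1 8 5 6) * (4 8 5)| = |(0 6)(1 5 7)(4 8)| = 6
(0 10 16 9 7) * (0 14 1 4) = (0 10 16 9 7 14 1 4) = [10, 4, 2, 3, 0, 5, 6, 14, 8, 7, 16, 11, 12, 13, 1, 15, 9]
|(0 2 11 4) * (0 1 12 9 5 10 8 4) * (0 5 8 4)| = 10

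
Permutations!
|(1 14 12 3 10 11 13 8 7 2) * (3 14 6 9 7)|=10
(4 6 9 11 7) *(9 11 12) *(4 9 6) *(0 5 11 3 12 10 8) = (0 5 11 7 9 10 8)(3 12 6) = [5, 1, 2, 12, 4, 11, 3, 9, 0, 10, 8, 7, 6]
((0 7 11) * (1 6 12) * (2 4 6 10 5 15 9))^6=(1 4 15)(2 5 12)(6 9 10)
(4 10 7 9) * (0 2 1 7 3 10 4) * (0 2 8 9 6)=(0 8 9 2 1 7 6)(3 10)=[8, 7, 1, 10, 4, 5, 0, 6, 9, 2, 3]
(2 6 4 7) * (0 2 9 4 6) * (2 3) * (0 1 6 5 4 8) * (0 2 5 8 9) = (9)(0 3 5 4 7)(1 6 8 2) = [3, 6, 1, 5, 7, 4, 8, 0, 2, 9]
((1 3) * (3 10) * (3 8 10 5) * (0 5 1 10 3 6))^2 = ((0 5 6)(3 10 8))^2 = (0 6 5)(3 8 10)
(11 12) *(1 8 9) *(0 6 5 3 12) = [6, 8, 2, 12, 4, 3, 5, 7, 9, 1, 10, 0, 11] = (0 6 5 3 12 11)(1 8 9)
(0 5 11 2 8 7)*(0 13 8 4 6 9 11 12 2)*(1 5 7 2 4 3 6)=(0 7 13 8 2 3 6 9 11)(1 5 12 4)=[7, 5, 3, 6, 1, 12, 9, 13, 2, 11, 10, 0, 4, 8]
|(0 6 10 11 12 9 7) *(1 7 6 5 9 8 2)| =11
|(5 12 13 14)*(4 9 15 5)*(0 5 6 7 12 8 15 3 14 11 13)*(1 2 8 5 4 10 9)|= 36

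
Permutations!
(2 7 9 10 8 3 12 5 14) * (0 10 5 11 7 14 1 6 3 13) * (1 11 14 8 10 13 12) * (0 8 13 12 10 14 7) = [12, 6, 13, 1, 4, 11, 3, 9, 10, 5, 14, 0, 7, 8, 2] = (0 12 7 9 5 11)(1 6 3)(2 13 8 10 14)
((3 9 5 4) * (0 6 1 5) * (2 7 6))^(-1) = (0 9 3 4 5 1 6 7 2)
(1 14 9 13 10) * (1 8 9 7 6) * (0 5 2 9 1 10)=[5, 14, 9, 3, 4, 2, 10, 6, 1, 13, 8, 11, 12, 0, 7]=(0 5 2 9 13)(1 14 7 6 10 8)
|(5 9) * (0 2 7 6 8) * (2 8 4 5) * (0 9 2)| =15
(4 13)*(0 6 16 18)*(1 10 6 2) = (0 2 1 10 6 16 18)(4 13) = [2, 10, 1, 3, 13, 5, 16, 7, 8, 9, 6, 11, 12, 4, 14, 15, 18, 17, 0]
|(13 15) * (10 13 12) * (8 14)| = |(8 14)(10 13 15 12)| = 4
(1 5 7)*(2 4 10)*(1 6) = (1 5 7 6)(2 4 10) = [0, 5, 4, 3, 10, 7, 1, 6, 8, 9, 2]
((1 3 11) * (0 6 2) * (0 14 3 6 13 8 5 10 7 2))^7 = ((0 13 8 5 10 7 2 14 3 11 1 6))^7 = (0 14 8 11 10 6 2 13 3 5 1 7)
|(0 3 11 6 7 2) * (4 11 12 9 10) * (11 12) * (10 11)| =|(0 3 10 4 12 9 11 6 7 2)| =10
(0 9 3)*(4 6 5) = (0 9 3)(4 6 5) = [9, 1, 2, 0, 6, 4, 5, 7, 8, 3]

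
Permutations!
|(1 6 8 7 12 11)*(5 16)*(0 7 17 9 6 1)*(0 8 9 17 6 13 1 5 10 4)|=|(17)(0 7 12 11 8 6 9 13 1 5 16 10 4)|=13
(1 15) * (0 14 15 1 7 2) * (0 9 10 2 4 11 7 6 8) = [14, 1, 9, 3, 11, 5, 8, 4, 0, 10, 2, 7, 12, 13, 15, 6] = (0 14 15 6 8)(2 9 10)(4 11 7)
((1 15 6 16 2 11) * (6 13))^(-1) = ((1 15 13 6 16 2 11))^(-1) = (1 11 2 16 6 13 15)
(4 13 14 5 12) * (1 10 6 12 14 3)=(1 10 6 12 4 13 3)(5 14)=[0, 10, 2, 1, 13, 14, 12, 7, 8, 9, 6, 11, 4, 3, 5]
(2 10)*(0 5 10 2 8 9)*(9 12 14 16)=(0 5 10 8 12 14 16 9)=[5, 1, 2, 3, 4, 10, 6, 7, 12, 0, 8, 11, 14, 13, 16, 15, 9]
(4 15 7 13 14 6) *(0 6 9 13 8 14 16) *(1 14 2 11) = [6, 14, 11, 3, 15, 5, 4, 8, 2, 13, 10, 1, 12, 16, 9, 7, 0] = (0 6 4 15 7 8 2 11 1 14 9 13 16)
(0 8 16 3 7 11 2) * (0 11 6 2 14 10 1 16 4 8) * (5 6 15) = (1 16 3 7 15 5 6 2 11 14 10)(4 8) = [0, 16, 11, 7, 8, 6, 2, 15, 4, 9, 1, 14, 12, 13, 10, 5, 3]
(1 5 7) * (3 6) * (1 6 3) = [0, 5, 2, 3, 4, 7, 1, 6] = (1 5 7 6)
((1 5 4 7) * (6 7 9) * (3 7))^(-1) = (1 7 3 6 9 4 5)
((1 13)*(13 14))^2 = ((1 14 13))^2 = (1 13 14)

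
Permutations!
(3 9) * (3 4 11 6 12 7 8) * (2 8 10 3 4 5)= (2 8 4 11 6 12 7 10 3 9 5)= [0, 1, 8, 9, 11, 2, 12, 10, 4, 5, 3, 6, 7]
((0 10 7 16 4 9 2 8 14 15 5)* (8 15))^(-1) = ((0 10 7 16 4 9 2 15 5)(8 14))^(-1) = (0 5 15 2 9 4 16 7 10)(8 14)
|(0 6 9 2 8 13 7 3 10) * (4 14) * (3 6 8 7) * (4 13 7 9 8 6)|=|(0 6 8 7 4 14 13 3 10)(2 9)|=18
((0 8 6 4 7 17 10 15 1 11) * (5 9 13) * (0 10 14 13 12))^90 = ((0 8 6 4 7 17 14 13 5 9 12)(1 11 10 15))^90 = (0 6 7 14 5 12 8 4 17 13 9)(1 10)(11 15)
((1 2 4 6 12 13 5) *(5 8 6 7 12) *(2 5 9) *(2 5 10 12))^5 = (1 6 12 5 8 10 9 13)(2 7 4)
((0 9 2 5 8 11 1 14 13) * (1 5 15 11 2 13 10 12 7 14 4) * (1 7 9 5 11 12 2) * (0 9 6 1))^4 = (0 5 8)(1 10 6 14 12 7 15 4 2)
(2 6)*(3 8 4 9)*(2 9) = (2 6 9 3 8 4) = [0, 1, 6, 8, 2, 5, 9, 7, 4, 3]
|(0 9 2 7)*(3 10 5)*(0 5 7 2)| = 4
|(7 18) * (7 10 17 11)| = 5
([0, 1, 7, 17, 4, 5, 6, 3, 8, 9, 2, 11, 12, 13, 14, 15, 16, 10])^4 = (2 10 17 3 7)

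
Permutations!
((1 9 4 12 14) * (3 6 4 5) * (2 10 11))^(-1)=(1 14 12 4 6 3 5 9)(2 11 10)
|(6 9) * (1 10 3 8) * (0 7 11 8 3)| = |(0 7 11 8 1 10)(6 9)| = 6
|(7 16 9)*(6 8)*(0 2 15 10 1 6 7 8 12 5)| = |(0 2 15 10 1 6 12 5)(7 16 9 8)| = 8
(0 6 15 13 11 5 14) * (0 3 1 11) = [6, 11, 2, 1, 4, 14, 15, 7, 8, 9, 10, 5, 12, 0, 3, 13] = (0 6 15 13)(1 11 5 14 3)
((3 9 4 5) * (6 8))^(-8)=(9)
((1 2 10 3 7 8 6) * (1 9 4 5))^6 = (1 6 10 4 7)(2 9 3 5 8)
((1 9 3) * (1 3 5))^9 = ((1 9 5))^9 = (9)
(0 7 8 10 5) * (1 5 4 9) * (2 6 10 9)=[7, 5, 6, 3, 2, 0, 10, 8, 9, 1, 4]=(0 7 8 9 1 5)(2 6 10 4)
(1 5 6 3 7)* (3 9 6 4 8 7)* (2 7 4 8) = (1 5 8 4 2 7)(6 9) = [0, 5, 7, 3, 2, 8, 9, 1, 4, 6]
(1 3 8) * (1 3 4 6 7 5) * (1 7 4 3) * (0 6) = (0 6 4)(1 3 8)(5 7) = [6, 3, 2, 8, 0, 7, 4, 5, 1]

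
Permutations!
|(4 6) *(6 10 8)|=4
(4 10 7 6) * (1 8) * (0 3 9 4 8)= (0 3 9 4 10 7 6 8 1)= [3, 0, 2, 9, 10, 5, 8, 6, 1, 4, 7]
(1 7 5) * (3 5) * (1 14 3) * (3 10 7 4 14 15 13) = [0, 4, 2, 5, 14, 15, 6, 1, 8, 9, 7, 11, 12, 3, 10, 13] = (1 4 14 10 7)(3 5 15 13)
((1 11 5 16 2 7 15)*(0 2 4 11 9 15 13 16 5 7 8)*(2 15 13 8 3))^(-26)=((0 15 1 9 13 16 4 11 7 8)(2 3))^(-26)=(0 13 7 1 4)(8 9 11 15 16)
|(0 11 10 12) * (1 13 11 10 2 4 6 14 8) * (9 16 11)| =30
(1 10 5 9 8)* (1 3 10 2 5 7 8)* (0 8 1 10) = (0 8 3)(1 2 5 9 10 7) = [8, 2, 5, 0, 4, 9, 6, 1, 3, 10, 7]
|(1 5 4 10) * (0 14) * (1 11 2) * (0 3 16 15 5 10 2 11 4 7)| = |(0 14 3 16 15 5 7)(1 10 4 2)| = 28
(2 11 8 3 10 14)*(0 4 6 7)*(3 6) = (0 4 3 10 14 2 11 8 6 7) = [4, 1, 11, 10, 3, 5, 7, 0, 6, 9, 14, 8, 12, 13, 2]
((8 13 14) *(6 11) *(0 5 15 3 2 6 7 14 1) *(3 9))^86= ((0 5 15 9 3 2 6 11 7 14 8 13 1))^86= (0 7 9 13 6 5 14 3 1 11 15 8 2)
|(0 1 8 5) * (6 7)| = 4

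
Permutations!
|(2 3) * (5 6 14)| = 6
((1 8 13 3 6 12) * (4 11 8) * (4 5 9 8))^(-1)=(1 12 6 3 13 8 9 5)(4 11)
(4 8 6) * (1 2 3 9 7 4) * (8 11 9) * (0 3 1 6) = (0 3 8)(1 2)(4 11 9 7) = [3, 2, 1, 8, 11, 5, 6, 4, 0, 7, 10, 9]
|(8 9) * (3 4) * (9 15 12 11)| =10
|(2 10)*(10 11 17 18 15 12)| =|(2 11 17 18 15 12 10)| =7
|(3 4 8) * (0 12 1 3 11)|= 7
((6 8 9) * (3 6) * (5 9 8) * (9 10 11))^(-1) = (3 9 11 10 5 6)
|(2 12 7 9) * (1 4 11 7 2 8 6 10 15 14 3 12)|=|(1 4 11 7 9 8 6 10 15 14 3 12 2)|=13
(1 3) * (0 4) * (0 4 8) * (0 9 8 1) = (0 1 3)(8 9) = [1, 3, 2, 0, 4, 5, 6, 7, 9, 8]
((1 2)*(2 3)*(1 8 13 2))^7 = (1 3)(2 8 13) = ((1 3)(2 8 13))^7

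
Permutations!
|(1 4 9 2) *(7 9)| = |(1 4 7 9 2)| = 5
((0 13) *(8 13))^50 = (0 13 8)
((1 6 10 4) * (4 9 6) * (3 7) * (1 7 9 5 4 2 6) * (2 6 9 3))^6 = (1 2 4 10)(5 6 9 7)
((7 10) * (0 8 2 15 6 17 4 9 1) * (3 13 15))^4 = (0 13 4 8 15 9 2 6 1 3 17)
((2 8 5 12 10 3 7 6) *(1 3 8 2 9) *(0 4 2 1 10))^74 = (0 2 3 6 10 5)(1 7 9 8 12 4) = ((0 4 2 1 3 7 6 9 10 8 5 12))^74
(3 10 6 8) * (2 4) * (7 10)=(2 4)(3 7 10 6 8)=[0, 1, 4, 7, 2, 5, 8, 10, 3, 9, 6]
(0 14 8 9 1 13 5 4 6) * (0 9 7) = (0 14 8 7)(1 13 5 4 6 9) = [14, 13, 2, 3, 6, 4, 9, 0, 7, 1, 10, 11, 12, 5, 8]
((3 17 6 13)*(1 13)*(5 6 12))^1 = ((1 13 3 17 12 5 6))^1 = (1 13 3 17 12 5 6)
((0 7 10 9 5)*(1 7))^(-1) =(0 5 9 10 7 1) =((0 1 7 10 9 5))^(-1)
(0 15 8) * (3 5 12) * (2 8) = (0 15 2 8)(3 5 12) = [15, 1, 8, 5, 4, 12, 6, 7, 0, 9, 10, 11, 3, 13, 14, 2]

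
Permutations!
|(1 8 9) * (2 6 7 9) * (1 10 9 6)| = 6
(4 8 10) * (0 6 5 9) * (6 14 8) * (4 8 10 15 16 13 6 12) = (0 14 10 8 15 16 13 6 5 9)(4 12) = [14, 1, 2, 3, 12, 9, 5, 7, 15, 0, 8, 11, 4, 6, 10, 16, 13]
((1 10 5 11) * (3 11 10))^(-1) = ((1 3 11)(5 10))^(-1) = (1 11 3)(5 10)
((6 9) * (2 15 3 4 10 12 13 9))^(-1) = ((2 15 3 4 10 12 13 9 6))^(-1) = (2 6 9 13 12 10 4 3 15)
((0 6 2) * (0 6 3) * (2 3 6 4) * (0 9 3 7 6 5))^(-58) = (9)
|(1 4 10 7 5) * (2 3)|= 10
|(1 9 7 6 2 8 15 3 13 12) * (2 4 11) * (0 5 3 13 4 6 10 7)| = |(0 5 3 4 11 2 8 15 13 12 1 9)(7 10)| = 12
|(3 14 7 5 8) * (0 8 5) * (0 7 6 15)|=6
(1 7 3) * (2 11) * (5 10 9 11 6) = (1 7 3)(2 6 5 10 9 11) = [0, 7, 6, 1, 4, 10, 5, 3, 8, 11, 9, 2]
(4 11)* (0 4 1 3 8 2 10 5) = (0 4 11 1 3 8 2 10 5) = [4, 3, 10, 8, 11, 0, 6, 7, 2, 9, 5, 1]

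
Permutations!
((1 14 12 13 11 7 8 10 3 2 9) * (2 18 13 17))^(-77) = (18)(1 14 12 17 2 9)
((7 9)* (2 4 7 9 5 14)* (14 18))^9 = (2 5)(4 18)(7 14)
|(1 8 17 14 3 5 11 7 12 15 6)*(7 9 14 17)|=30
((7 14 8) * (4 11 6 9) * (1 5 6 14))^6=((1 5 6 9 4 11 14 8 7))^6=(1 14 9)(4 5 8)(6 7 11)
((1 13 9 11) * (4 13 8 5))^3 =((1 8 5 4 13 9 11))^3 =(1 4 11 5 9 8 13)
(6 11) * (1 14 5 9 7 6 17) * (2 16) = (1 14 5 9 7 6 11 17)(2 16) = [0, 14, 16, 3, 4, 9, 11, 6, 8, 7, 10, 17, 12, 13, 5, 15, 2, 1]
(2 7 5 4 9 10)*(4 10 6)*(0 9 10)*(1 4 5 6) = (0 9 1 4 10 2 7 6 5) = [9, 4, 7, 3, 10, 0, 5, 6, 8, 1, 2]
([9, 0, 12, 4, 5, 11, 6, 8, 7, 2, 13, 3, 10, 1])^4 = [10, 12, 1, 3, 4, 5, 6, 7, 8, 13, 9, 11, 0, 2]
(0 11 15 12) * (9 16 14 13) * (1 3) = (0 11 15 12)(1 3)(9 16 14 13) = [11, 3, 2, 1, 4, 5, 6, 7, 8, 16, 10, 15, 0, 9, 13, 12, 14]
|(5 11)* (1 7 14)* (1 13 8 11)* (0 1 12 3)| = |(0 1 7 14 13 8 11 5 12 3)| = 10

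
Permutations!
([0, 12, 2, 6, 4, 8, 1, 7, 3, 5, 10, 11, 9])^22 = (1 12 9 5 8 3 6)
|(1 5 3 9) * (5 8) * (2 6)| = |(1 8 5 3 9)(2 6)| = 10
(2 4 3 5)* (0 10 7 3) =(0 10 7 3 5 2 4) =[10, 1, 4, 5, 0, 2, 6, 3, 8, 9, 7]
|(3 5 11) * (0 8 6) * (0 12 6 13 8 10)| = 6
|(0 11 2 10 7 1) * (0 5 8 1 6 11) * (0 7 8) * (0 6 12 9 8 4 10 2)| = 18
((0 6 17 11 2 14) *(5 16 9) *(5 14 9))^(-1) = (0 14 9 2 11 17 6)(5 16)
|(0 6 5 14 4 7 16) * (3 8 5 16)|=6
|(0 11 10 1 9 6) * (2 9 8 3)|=9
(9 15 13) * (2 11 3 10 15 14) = (2 11 3 10 15 13 9 14) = [0, 1, 11, 10, 4, 5, 6, 7, 8, 14, 15, 3, 12, 9, 2, 13]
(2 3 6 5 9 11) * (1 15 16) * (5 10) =(1 15 16)(2 3 6 10 5 9 11) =[0, 15, 3, 6, 4, 9, 10, 7, 8, 11, 5, 2, 12, 13, 14, 16, 1]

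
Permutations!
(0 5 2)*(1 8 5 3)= (0 3 1 8 5 2)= [3, 8, 0, 1, 4, 2, 6, 7, 5]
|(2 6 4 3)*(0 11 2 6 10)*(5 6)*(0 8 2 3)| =|(0 11 3 5 6 4)(2 10 8)| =6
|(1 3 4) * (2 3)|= 4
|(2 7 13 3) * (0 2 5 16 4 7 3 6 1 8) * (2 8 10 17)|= 22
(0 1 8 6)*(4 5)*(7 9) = (0 1 8 6)(4 5)(7 9) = [1, 8, 2, 3, 5, 4, 0, 9, 6, 7]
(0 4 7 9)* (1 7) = (0 4 1 7 9) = [4, 7, 2, 3, 1, 5, 6, 9, 8, 0]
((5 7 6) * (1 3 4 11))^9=(1 3 4 11)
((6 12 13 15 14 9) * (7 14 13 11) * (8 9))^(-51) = (6 8 7 12 9 14 11)(13 15)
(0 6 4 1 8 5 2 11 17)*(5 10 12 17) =(0 6 4 1 8 10 12 17)(2 11 5) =[6, 8, 11, 3, 1, 2, 4, 7, 10, 9, 12, 5, 17, 13, 14, 15, 16, 0]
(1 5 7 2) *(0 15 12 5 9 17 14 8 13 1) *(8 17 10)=[15, 9, 0, 3, 4, 7, 6, 2, 13, 10, 8, 11, 5, 1, 17, 12, 16, 14]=(0 15 12 5 7 2)(1 9 10 8 13)(14 17)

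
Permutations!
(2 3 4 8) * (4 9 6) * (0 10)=(0 10)(2 3 9 6 4 8)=[10, 1, 3, 9, 8, 5, 4, 7, 2, 6, 0]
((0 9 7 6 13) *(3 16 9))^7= (16)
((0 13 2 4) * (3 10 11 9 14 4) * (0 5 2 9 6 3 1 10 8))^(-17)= ((0 13 9 14 4 5 2 1 10 11 6 3 8))^(-17)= (0 11 5 13 6 2 9 3 1 14 8 10 4)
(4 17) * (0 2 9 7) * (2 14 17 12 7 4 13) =(0 14 17 13 2 9 4 12 7) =[14, 1, 9, 3, 12, 5, 6, 0, 8, 4, 10, 11, 7, 2, 17, 15, 16, 13]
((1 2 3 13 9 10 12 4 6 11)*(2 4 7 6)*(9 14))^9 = (1 7 9 3)(2 11 12 14)(4 6 10 13)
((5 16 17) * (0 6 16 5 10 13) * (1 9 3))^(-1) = ((0 6 16 17 10 13)(1 9 3))^(-1) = (0 13 10 17 16 6)(1 3 9)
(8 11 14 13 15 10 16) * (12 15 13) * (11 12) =(8 12 15 10 16)(11 14) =[0, 1, 2, 3, 4, 5, 6, 7, 12, 9, 16, 14, 15, 13, 11, 10, 8]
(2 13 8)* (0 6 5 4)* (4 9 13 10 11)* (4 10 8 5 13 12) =[6, 1, 8, 3, 0, 9, 13, 7, 2, 12, 11, 10, 4, 5] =(0 6 13 5 9 12 4)(2 8)(10 11)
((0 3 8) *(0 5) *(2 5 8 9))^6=(0 3 9 2 5)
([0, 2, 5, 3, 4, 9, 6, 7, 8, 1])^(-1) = (1 9 5 2)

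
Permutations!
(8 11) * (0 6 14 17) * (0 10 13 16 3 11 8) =(0 6 14 17 10 13 16 3 11) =[6, 1, 2, 11, 4, 5, 14, 7, 8, 9, 13, 0, 12, 16, 17, 15, 3, 10]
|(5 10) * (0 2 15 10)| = 5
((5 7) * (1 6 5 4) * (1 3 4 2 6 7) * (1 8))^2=((1 7 2 6 5 8)(3 4))^2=(1 2 5)(6 8 7)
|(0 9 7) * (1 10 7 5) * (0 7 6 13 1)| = 12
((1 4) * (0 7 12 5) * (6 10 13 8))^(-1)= (0 5 12 7)(1 4)(6 8 13 10)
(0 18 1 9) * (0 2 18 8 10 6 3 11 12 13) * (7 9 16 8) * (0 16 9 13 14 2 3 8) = (0 7 13 16)(1 9 3 11 12 14 2 18)(6 8 10) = [7, 9, 18, 11, 4, 5, 8, 13, 10, 3, 6, 12, 14, 16, 2, 15, 0, 17, 1]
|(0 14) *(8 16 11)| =6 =|(0 14)(8 16 11)|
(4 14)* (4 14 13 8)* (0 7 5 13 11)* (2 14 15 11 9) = (0 7 5 13 8 4 9 2 14 15 11) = [7, 1, 14, 3, 9, 13, 6, 5, 4, 2, 10, 0, 12, 8, 15, 11]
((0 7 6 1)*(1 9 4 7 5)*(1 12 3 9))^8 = ((0 5 12 3 9 4 7 6 1))^8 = (0 1 6 7 4 9 3 12 5)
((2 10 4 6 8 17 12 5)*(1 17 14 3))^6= ((1 17 12 5 2 10 4 6 8 14 3))^6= (1 4 17 6 12 8 5 14 2 3 10)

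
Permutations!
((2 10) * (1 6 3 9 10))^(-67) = (1 2 10 9 3 6)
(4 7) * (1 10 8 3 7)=(1 10 8 3 7 4)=[0, 10, 2, 7, 1, 5, 6, 4, 3, 9, 8]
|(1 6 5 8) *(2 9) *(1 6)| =6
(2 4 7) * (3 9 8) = [0, 1, 4, 9, 7, 5, 6, 2, 3, 8] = (2 4 7)(3 9 8)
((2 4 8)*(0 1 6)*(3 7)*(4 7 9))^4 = ((0 1 6)(2 7 3 9 4 8))^4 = (0 1 6)(2 4 3)(7 8 9)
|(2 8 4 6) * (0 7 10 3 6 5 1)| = 10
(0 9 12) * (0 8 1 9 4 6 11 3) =(0 4 6 11 3)(1 9 12 8) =[4, 9, 2, 0, 6, 5, 11, 7, 1, 12, 10, 3, 8]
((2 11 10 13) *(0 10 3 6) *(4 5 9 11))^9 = (0 6 3 11 9 5 4 2 13 10)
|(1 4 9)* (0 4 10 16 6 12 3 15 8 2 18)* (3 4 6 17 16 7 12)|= 42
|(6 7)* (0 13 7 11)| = |(0 13 7 6 11)| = 5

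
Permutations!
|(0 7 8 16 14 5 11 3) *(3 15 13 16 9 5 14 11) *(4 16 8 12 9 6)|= |(0 7 12 9 5 3)(4 16 11 15 13 8 6)|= 42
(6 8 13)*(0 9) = [9, 1, 2, 3, 4, 5, 8, 7, 13, 0, 10, 11, 12, 6] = (0 9)(6 8 13)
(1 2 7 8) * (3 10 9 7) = (1 2 3 10 9 7 8) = [0, 2, 3, 10, 4, 5, 6, 8, 1, 7, 9]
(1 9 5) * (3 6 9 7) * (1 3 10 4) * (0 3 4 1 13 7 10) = (0 3 6 9 5 4 13 7)(1 10) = [3, 10, 2, 6, 13, 4, 9, 0, 8, 5, 1, 11, 12, 7]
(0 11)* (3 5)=[11, 1, 2, 5, 4, 3, 6, 7, 8, 9, 10, 0]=(0 11)(3 5)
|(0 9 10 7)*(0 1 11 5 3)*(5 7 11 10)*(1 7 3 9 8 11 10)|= |(0 8 11 3)(5 9)|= 4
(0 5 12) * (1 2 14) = (0 5 12)(1 2 14) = [5, 2, 14, 3, 4, 12, 6, 7, 8, 9, 10, 11, 0, 13, 1]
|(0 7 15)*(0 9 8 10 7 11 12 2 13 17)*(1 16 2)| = |(0 11 12 1 16 2 13 17)(7 15 9 8 10)| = 40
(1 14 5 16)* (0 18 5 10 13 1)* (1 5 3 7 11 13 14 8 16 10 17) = (0 18 3 7 11 13 5 10 14 17 1 8 16) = [18, 8, 2, 7, 4, 10, 6, 11, 16, 9, 14, 13, 12, 5, 17, 15, 0, 1, 3]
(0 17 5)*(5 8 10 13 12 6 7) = (0 17 8 10 13 12 6 7 5) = [17, 1, 2, 3, 4, 0, 7, 5, 10, 9, 13, 11, 6, 12, 14, 15, 16, 8]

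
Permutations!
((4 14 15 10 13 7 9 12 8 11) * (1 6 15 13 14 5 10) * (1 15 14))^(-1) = (15)(1 10 5 4 11 8 12 9 7 13 14 6)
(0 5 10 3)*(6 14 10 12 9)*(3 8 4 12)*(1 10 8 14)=(0 5 3)(1 10 14 8 4 12 9 6)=[5, 10, 2, 0, 12, 3, 1, 7, 4, 6, 14, 11, 9, 13, 8]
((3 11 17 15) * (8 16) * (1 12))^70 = (3 17)(11 15)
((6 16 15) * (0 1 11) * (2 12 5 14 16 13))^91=((0 1 11)(2 12 5 14 16 15 6 13))^91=(0 1 11)(2 14 6 12 16 13 5 15)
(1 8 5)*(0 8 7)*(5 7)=(0 8 7)(1 5)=[8, 5, 2, 3, 4, 1, 6, 0, 7]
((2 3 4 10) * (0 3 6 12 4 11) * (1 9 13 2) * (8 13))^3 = (1 13 12)(2 4 9)(6 10 8)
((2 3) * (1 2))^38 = (1 3 2)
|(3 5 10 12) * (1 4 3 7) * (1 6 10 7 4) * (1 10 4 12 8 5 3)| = 7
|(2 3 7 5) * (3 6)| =|(2 6 3 7 5)| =5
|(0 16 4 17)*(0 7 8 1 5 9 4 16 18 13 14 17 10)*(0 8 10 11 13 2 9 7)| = 45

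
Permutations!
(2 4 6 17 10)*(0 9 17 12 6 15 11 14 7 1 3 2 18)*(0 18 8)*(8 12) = [9, 3, 4, 2, 15, 5, 8, 1, 0, 17, 12, 14, 6, 13, 7, 11, 16, 10, 18] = (18)(0 9 17 10 12 6 8)(1 3 2 4 15 11 14 7)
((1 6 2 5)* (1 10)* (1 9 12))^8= (1 6 2 5 10 9 12)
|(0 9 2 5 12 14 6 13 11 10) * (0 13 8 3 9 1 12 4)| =|(0 1 12 14 6 8 3 9 2 5 4)(10 13 11)| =33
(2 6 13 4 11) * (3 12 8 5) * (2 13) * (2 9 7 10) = [0, 1, 6, 12, 11, 3, 9, 10, 5, 7, 2, 13, 8, 4] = (2 6 9 7 10)(3 12 8 5)(4 11 13)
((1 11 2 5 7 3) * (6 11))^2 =(1 11 5 3 6 2 7)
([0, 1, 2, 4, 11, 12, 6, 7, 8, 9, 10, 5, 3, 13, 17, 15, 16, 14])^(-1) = (3 12 5 11 4)(14 17)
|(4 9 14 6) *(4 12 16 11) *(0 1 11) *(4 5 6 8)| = 28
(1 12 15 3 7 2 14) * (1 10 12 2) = (1 2 14 10 12 15 3 7) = [0, 2, 14, 7, 4, 5, 6, 1, 8, 9, 12, 11, 15, 13, 10, 3]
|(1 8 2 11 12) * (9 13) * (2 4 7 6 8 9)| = 12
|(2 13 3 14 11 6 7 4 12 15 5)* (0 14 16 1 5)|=24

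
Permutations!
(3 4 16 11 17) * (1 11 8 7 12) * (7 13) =(1 11 17 3 4 16 8 13 7 12) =[0, 11, 2, 4, 16, 5, 6, 12, 13, 9, 10, 17, 1, 7, 14, 15, 8, 3]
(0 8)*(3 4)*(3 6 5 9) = (0 8)(3 4 6 5 9) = [8, 1, 2, 4, 6, 9, 5, 7, 0, 3]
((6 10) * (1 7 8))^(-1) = ((1 7 8)(6 10))^(-1) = (1 8 7)(6 10)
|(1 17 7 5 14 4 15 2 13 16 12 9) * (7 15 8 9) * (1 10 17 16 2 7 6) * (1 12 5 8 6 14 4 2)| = |(1 16 5 4 6 12 14 2 13)(7 8 9 10 17 15)| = 18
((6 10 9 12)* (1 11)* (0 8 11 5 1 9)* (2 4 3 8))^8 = ((0 2 4 3 8 11 9 12 6 10)(1 5))^8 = (0 6 9 8 4)(2 10 12 11 3)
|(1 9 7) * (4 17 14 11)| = 12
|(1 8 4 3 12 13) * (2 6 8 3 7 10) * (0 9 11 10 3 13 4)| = |(0 9 11 10 2 6 8)(1 13)(3 12 4 7)| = 28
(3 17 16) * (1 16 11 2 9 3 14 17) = (1 16 14 17 11 2 9 3) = [0, 16, 9, 1, 4, 5, 6, 7, 8, 3, 10, 2, 12, 13, 17, 15, 14, 11]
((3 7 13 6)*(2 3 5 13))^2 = (2 7 3)(5 6 13)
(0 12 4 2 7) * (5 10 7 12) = [5, 1, 12, 3, 2, 10, 6, 0, 8, 9, 7, 11, 4] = (0 5 10 7)(2 12 4)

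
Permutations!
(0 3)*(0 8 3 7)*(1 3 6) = [7, 3, 2, 8, 4, 5, 1, 0, 6] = (0 7)(1 3 8 6)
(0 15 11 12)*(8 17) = (0 15 11 12)(8 17) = [15, 1, 2, 3, 4, 5, 6, 7, 17, 9, 10, 12, 0, 13, 14, 11, 16, 8]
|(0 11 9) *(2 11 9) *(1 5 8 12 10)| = 10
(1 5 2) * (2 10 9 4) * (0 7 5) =(0 7 5 10 9 4 2 1) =[7, 0, 1, 3, 2, 10, 6, 5, 8, 4, 9]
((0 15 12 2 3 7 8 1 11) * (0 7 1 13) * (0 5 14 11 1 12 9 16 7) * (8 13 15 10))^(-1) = ((0 10 8 15 9 16 7 13 5 14 11)(2 3 12))^(-1) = (0 11 14 5 13 7 16 9 15 8 10)(2 12 3)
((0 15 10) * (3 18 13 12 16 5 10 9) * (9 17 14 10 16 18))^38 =(0 14 15 10 17)(12 13 18)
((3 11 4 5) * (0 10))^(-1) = (0 10)(3 5 4 11)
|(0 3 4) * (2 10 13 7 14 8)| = |(0 3 4)(2 10 13 7 14 8)| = 6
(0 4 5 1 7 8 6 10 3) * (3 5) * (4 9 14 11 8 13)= [9, 7, 2, 0, 3, 1, 10, 13, 6, 14, 5, 8, 12, 4, 11]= (0 9 14 11 8 6 10 5 1 7 13 4 3)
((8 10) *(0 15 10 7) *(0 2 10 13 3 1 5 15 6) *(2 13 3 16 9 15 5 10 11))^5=((0 6)(1 10 8 7 13 16 9 15 3)(2 11))^5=(0 6)(1 16 10 9 8 15 7 3 13)(2 11)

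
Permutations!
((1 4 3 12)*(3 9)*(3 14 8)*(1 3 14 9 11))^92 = ((1 4 11)(3 12)(8 14))^92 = (14)(1 11 4)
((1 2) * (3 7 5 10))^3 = ((1 2)(3 7 5 10))^3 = (1 2)(3 10 5 7)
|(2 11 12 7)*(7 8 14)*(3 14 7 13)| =|(2 11 12 8 7)(3 14 13)| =15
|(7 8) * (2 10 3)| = |(2 10 3)(7 8)| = 6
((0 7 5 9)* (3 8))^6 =((0 7 5 9)(3 8))^6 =(0 5)(7 9)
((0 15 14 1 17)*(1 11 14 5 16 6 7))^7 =(0 17 1 7 6 16 5 15)(11 14)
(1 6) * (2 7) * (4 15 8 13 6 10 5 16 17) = (1 10 5 16 17 4 15 8 13 6)(2 7) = [0, 10, 7, 3, 15, 16, 1, 2, 13, 9, 5, 11, 12, 6, 14, 8, 17, 4]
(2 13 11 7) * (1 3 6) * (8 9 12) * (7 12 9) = (1 3 6)(2 13 11 12 8 7) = [0, 3, 13, 6, 4, 5, 1, 2, 7, 9, 10, 12, 8, 11]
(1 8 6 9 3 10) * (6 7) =[0, 8, 2, 10, 4, 5, 9, 6, 7, 3, 1] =(1 8 7 6 9 3 10)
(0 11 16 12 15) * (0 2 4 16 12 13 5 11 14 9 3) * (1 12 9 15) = [14, 12, 4, 0, 16, 11, 6, 7, 8, 3, 10, 9, 1, 5, 15, 2, 13] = (0 14 15 2 4 16 13 5 11 9 3)(1 12)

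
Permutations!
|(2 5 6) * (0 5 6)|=2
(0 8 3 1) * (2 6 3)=(0 8 2 6 3 1)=[8, 0, 6, 1, 4, 5, 3, 7, 2]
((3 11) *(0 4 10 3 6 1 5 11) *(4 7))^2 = ((0 7 4 10 3)(1 5 11 6))^2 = (0 4 3 7 10)(1 11)(5 6)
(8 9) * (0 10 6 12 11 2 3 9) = (0 10 6 12 11 2 3 9 8) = [10, 1, 3, 9, 4, 5, 12, 7, 0, 8, 6, 2, 11]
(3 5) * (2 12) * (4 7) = (2 12)(3 5)(4 7) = [0, 1, 12, 5, 7, 3, 6, 4, 8, 9, 10, 11, 2]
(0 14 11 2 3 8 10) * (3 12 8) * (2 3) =(0 14 11 3 2 12 8 10) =[14, 1, 12, 2, 4, 5, 6, 7, 10, 9, 0, 3, 8, 13, 11]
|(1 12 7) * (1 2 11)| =5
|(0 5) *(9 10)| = 2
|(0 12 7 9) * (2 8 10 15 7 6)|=|(0 12 6 2 8 10 15 7 9)|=9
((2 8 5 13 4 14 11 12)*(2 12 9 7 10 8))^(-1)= (4 13 5 8 10 7 9 11 14)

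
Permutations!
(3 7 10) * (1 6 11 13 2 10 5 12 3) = (1 6 11 13 2 10)(3 7 5 12) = [0, 6, 10, 7, 4, 12, 11, 5, 8, 9, 1, 13, 3, 2]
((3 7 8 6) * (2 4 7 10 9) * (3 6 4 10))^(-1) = (2 9 10)(4 8 7)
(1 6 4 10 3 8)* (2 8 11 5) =(1 6 4 10 3 11 5 2 8) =[0, 6, 8, 11, 10, 2, 4, 7, 1, 9, 3, 5]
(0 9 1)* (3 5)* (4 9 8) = (0 8 4 9 1)(3 5) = [8, 0, 2, 5, 9, 3, 6, 7, 4, 1]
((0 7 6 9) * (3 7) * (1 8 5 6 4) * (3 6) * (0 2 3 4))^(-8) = ((0 6 9 2 3 7)(1 8 5 4))^(-8) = (0 3 9)(2 6 7)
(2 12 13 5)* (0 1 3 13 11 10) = [1, 3, 12, 13, 4, 2, 6, 7, 8, 9, 0, 10, 11, 5] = (0 1 3 13 5 2 12 11 10)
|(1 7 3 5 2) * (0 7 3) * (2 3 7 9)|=10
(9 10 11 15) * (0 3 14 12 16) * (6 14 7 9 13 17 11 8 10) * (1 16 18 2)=(0 3 7 9 6 14 12 18 2 1 16)(8 10)(11 15 13 17)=[3, 16, 1, 7, 4, 5, 14, 9, 10, 6, 8, 15, 18, 17, 12, 13, 0, 11, 2]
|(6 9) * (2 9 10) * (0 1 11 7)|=|(0 1 11 7)(2 9 6 10)|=4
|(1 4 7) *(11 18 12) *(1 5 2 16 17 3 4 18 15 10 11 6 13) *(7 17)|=60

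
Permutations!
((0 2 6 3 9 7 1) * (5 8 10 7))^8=((0 2 6 3 9 5 8 10 7 1))^8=(0 7 8 9 6)(1 10 5 3 2)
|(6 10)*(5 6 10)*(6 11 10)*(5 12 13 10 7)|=|(5 11 7)(6 12 13 10)|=12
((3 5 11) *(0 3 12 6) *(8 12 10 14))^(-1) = ((0 3 5 11 10 14 8 12 6))^(-1) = (0 6 12 8 14 10 11 5 3)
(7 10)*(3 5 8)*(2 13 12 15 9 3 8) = (2 13 12 15 9 3 5)(7 10) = [0, 1, 13, 5, 4, 2, 6, 10, 8, 3, 7, 11, 15, 12, 14, 9]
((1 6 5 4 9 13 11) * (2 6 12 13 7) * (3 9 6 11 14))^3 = ((1 12 13 14 3 9 7 2 11)(4 6 5))^3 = (1 14 7)(2 12 3)(9 11 13)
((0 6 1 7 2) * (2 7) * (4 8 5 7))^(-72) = (8)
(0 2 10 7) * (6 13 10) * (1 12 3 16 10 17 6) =[2, 12, 1, 16, 4, 5, 13, 0, 8, 9, 7, 11, 3, 17, 14, 15, 10, 6] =(0 2 1 12 3 16 10 7)(6 13 17)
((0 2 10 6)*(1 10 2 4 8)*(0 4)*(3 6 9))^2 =(1 9 6 8 10 3 4)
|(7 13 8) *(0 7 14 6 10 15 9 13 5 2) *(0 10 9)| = |(0 7 5 2 10 15)(6 9 13 8 14)| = 30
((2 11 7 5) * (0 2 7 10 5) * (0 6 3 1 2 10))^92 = ((0 10 5 7 6 3 1 2 11))^92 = (0 5 6 1 11 10 7 3 2)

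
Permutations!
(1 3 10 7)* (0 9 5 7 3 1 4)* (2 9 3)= (0 3 10 2 9 5 7 4)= [3, 1, 9, 10, 0, 7, 6, 4, 8, 5, 2]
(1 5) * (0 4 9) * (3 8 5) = [4, 3, 2, 8, 9, 1, 6, 7, 5, 0] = (0 4 9)(1 3 8 5)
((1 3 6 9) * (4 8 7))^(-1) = (1 9 6 3)(4 7 8)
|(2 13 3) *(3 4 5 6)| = |(2 13 4 5 6 3)| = 6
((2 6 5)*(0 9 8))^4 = ((0 9 8)(2 6 5))^4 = (0 9 8)(2 6 5)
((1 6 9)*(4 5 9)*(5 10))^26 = ((1 6 4 10 5 9))^26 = (1 4 5)(6 10 9)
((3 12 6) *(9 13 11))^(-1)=(3 6 12)(9 11 13)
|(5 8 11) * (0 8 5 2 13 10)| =6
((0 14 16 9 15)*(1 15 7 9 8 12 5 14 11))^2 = ((0 11 1 15)(5 14 16 8 12)(7 9))^2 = (0 1)(5 16 12 14 8)(11 15)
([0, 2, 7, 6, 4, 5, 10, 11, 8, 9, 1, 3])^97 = [0, 10, 1, 11, 4, 5, 3, 2, 8, 9, 6, 7]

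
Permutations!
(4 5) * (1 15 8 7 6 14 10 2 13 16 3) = (1 15 8 7 6 14 10 2 13 16 3)(4 5) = [0, 15, 13, 1, 5, 4, 14, 6, 7, 9, 2, 11, 12, 16, 10, 8, 3]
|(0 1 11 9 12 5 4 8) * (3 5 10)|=10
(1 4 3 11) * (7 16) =(1 4 3 11)(7 16) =[0, 4, 2, 11, 3, 5, 6, 16, 8, 9, 10, 1, 12, 13, 14, 15, 7]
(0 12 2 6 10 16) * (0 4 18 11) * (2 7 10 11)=[12, 1, 6, 3, 18, 5, 11, 10, 8, 9, 16, 0, 7, 13, 14, 15, 4, 17, 2]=(0 12 7 10 16 4 18 2 6 11)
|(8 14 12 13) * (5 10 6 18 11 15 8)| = 10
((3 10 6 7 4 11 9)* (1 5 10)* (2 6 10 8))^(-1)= (1 3 9 11 4 7 6 2 8 5)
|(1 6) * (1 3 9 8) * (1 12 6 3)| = |(1 3 9 8 12 6)| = 6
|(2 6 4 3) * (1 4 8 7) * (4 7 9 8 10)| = 10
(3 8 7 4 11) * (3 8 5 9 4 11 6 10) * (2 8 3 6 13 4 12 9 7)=(2 8)(3 5 7 11)(4 13)(6 10)(9 12)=[0, 1, 8, 5, 13, 7, 10, 11, 2, 12, 6, 3, 9, 4]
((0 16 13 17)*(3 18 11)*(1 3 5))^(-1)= (0 17 13 16)(1 5 11 18 3)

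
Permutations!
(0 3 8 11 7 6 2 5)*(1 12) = [3, 12, 5, 8, 4, 0, 2, 6, 11, 9, 10, 7, 1] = (0 3 8 11 7 6 2 5)(1 12)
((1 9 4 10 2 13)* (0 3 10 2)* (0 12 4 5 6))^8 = (0 9 2 10 6 1 4 3 5 13 12)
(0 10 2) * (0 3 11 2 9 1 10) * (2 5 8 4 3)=(1 10 9)(3 11 5 8 4)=[0, 10, 2, 11, 3, 8, 6, 7, 4, 1, 9, 5]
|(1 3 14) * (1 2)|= |(1 3 14 2)|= 4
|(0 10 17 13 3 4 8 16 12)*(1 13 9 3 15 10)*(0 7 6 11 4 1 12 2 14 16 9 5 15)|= |(0 12 7 6 11 4 8 9 3 1 13)(2 14 16)(5 15 10 17)|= 132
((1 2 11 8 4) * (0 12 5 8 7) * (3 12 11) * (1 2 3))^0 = ((0 11 7)(1 3 12 5 8 4 2))^0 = (12)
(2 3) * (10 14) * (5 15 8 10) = (2 3)(5 15 8 10 14) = [0, 1, 3, 2, 4, 15, 6, 7, 10, 9, 14, 11, 12, 13, 5, 8]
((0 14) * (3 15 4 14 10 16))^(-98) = (16)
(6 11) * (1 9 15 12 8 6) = (1 9 15 12 8 6 11) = [0, 9, 2, 3, 4, 5, 11, 7, 6, 15, 10, 1, 8, 13, 14, 12]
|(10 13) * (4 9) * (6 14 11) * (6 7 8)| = 10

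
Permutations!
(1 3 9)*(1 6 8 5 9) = [0, 3, 2, 1, 4, 9, 8, 7, 5, 6] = (1 3)(5 9 6 8)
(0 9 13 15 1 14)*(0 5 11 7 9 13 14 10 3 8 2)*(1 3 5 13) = (0 1 10 5 11 7 9 14 13 15 3 8 2) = [1, 10, 0, 8, 4, 11, 6, 9, 2, 14, 5, 7, 12, 15, 13, 3]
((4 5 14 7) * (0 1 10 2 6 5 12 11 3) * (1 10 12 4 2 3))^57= ((0 10 3)(1 12 11)(2 6 5 14 7))^57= (2 5 7 6 14)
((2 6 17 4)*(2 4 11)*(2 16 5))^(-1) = (2 5 16 11 17 6)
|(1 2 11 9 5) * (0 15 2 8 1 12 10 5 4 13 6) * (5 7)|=8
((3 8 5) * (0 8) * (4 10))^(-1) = (0 3 5 8)(4 10)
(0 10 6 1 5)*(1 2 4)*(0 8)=(0 10 6 2 4 1 5 8)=[10, 5, 4, 3, 1, 8, 2, 7, 0, 9, 6]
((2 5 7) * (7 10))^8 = (10)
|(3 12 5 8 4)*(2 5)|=6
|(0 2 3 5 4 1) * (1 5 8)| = |(0 2 3 8 1)(4 5)| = 10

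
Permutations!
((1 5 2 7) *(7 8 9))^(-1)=(1 7 9 8 2 5)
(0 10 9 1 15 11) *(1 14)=[10, 15, 2, 3, 4, 5, 6, 7, 8, 14, 9, 0, 12, 13, 1, 11]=(0 10 9 14 1 15 11)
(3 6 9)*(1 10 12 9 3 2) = (1 10 12 9 2)(3 6) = [0, 10, 1, 6, 4, 5, 3, 7, 8, 2, 12, 11, 9]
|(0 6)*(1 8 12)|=6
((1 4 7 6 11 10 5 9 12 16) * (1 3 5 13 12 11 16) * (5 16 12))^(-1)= (1 12 6 7 4)(3 16)(5 13 10 11 9)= ((1 4 7 6 12)(3 16)(5 9 11 10 13))^(-1)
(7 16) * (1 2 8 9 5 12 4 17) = [0, 2, 8, 3, 17, 12, 6, 16, 9, 5, 10, 11, 4, 13, 14, 15, 7, 1] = (1 2 8 9 5 12 4 17)(7 16)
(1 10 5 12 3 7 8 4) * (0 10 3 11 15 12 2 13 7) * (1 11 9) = (0 10 5 2 13 7 8 4 11 15 12 9 1 3) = [10, 3, 13, 0, 11, 2, 6, 8, 4, 1, 5, 15, 9, 7, 14, 12]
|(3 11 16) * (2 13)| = 6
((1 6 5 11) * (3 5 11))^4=((1 6 11)(3 5))^4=(1 6 11)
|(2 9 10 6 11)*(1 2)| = 6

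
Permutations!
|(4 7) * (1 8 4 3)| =|(1 8 4 7 3)| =5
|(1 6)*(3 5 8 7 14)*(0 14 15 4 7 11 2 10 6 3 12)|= |(0 14 12)(1 3 5 8 11 2 10 6)(4 7 15)|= 24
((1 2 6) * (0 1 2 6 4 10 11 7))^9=(0 1 6 2 4 10 11 7)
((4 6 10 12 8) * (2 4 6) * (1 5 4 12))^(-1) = ((1 5 4 2 12 8 6 10))^(-1) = (1 10 6 8 12 2 4 5)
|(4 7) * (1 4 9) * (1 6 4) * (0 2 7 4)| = 5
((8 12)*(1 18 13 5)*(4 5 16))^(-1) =((1 18 13 16 4 5)(8 12))^(-1) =(1 5 4 16 13 18)(8 12)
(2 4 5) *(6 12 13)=[0, 1, 4, 3, 5, 2, 12, 7, 8, 9, 10, 11, 13, 6]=(2 4 5)(6 12 13)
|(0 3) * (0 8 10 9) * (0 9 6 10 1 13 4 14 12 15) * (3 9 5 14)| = |(0 9 5 14 12 15)(1 13 4 3 8)(6 10)| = 30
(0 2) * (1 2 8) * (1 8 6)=(8)(0 6 1 2)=[6, 2, 0, 3, 4, 5, 1, 7, 8]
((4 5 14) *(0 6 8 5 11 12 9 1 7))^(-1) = ((0 6 8 5 14 4 11 12 9 1 7))^(-1) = (0 7 1 9 12 11 4 14 5 8 6)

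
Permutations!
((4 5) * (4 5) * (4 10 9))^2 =(4 9 10)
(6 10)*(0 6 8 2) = (0 6 10 8 2) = [6, 1, 0, 3, 4, 5, 10, 7, 2, 9, 8]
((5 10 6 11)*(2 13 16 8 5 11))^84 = ((2 13 16 8 5 10 6))^84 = (16)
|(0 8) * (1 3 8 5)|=|(0 5 1 3 8)|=5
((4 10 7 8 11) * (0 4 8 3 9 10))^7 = ((0 4)(3 9 10 7)(8 11))^7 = (0 4)(3 7 10 9)(8 11)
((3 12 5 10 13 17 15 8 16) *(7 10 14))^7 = ((3 12 5 14 7 10 13 17 15 8 16))^7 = (3 17 14 16 13 5 8 10 12 15 7)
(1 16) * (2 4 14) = (1 16)(2 4 14) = [0, 16, 4, 3, 14, 5, 6, 7, 8, 9, 10, 11, 12, 13, 2, 15, 1]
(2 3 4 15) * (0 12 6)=(0 12 6)(2 3 4 15)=[12, 1, 3, 4, 15, 5, 0, 7, 8, 9, 10, 11, 6, 13, 14, 2]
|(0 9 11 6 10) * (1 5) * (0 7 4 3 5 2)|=11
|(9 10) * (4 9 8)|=4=|(4 9 10 8)|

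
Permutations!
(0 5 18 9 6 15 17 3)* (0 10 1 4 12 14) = [5, 4, 2, 10, 12, 18, 15, 7, 8, 6, 1, 11, 14, 13, 0, 17, 16, 3, 9] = (0 5 18 9 6 15 17 3 10 1 4 12 14)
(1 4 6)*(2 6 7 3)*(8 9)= (1 4 7 3 2 6)(8 9)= [0, 4, 6, 2, 7, 5, 1, 3, 9, 8]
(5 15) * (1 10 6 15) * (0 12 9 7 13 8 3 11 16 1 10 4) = (0 12 9 7 13 8 3 11 16 1 4)(5 10 6 15) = [12, 4, 2, 11, 0, 10, 15, 13, 3, 7, 6, 16, 9, 8, 14, 5, 1]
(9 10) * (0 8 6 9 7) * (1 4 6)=[8, 4, 2, 3, 6, 5, 9, 0, 1, 10, 7]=(0 8 1 4 6 9 10 7)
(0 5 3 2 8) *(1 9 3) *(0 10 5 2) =(0 2 8 10 5 1 9 3) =[2, 9, 8, 0, 4, 1, 6, 7, 10, 3, 5]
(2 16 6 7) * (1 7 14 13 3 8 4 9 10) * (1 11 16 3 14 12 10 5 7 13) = (1 13 14)(2 3 8 4 9 5 7)(6 12 10 11 16) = [0, 13, 3, 8, 9, 7, 12, 2, 4, 5, 11, 16, 10, 14, 1, 15, 6]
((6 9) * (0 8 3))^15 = ((0 8 3)(6 9))^15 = (6 9)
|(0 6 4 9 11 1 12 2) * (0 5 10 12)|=|(0 6 4 9 11 1)(2 5 10 12)|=12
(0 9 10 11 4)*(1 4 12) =[9, 4, 2, 3, 0, 5, 6, 7, 8, 10, 11, 12, 1] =(0 9 10 11 12 1 4)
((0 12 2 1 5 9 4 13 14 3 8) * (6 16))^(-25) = ((0 12 2 1 5 9 4 13 14 3 8)(6 16))^(-25) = (0 14 9 2 8 13 5 12 3 4 1)(6 16)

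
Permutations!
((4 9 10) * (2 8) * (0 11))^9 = ((0 11)(2 8)(4 9 10))^9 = (0 11)(2 8)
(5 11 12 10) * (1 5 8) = [0, 5, 2, 3, 4, 11, 6, 7, 1, 9, 8, 12, 10] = (1 5 11 12 10 8)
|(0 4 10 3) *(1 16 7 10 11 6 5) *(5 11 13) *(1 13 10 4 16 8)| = |(0 16 7 4 10 3)(1 8)(5 13)(6 11)| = 6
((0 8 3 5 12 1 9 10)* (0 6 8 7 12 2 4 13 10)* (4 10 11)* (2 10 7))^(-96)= ((0 2 7 12 1 9)(3 5 10 6 8)(4 13 11))^(-96)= (13)(3 8 6 10 5)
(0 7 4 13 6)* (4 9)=[7, 1, 2, 3, 13, 5, 0, 9, 8, 4, 10, 11, 12, 6]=(0 7 9 4 13 6)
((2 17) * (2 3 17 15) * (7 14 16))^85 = (2 15)(3 17)(7 14 16)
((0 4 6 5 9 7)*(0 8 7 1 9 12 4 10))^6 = ((0 10)(1 9)(4 6 5 12)(7 8))^6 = (4 5)(6 12)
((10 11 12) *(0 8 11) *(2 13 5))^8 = (0 12 8 10 11)(2 5 13)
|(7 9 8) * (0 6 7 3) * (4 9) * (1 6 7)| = 6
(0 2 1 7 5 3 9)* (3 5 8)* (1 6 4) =(0 2 6 4 1 7 8 3 9) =[2, 7, 6, 9, 1, 5, 4, 8, 3, 0]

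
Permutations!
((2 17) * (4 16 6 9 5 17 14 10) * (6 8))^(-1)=((2 14 10 4 16 8 6 9 5 17))^(-1)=(2 17 5 9 6 8 16 4 10 14)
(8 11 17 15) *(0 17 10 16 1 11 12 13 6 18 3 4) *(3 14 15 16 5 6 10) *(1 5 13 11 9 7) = (0 17 16 5 6 18 14 15 8 12 11 3 4)(1 9 7)(10 13) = [17, 9, 2, 4, 0, 6, 18, 1, 12, 7, 13, 3, 11, 10, 15, 8, 5, 16, 14]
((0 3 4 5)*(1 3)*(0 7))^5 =(0 7 5 4 3 1)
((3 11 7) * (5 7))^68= (11)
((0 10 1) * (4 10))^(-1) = ((0 4 10 1))^(-1) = (0 1 10 4)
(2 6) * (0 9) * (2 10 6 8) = (0 9)(2 8)(6 10) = [9, 1, 8, 3, 4, 5, 10, 7, 2, 0, 6]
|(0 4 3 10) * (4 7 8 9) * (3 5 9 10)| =12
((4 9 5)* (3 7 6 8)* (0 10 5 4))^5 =((0 10 5)(3 7 6 8)(4 9))^5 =(0 5 10)(3 7 6 8)(4 9)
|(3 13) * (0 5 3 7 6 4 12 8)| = 9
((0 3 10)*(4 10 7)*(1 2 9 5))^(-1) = (0 10 4 7 3)(1 5 9 2)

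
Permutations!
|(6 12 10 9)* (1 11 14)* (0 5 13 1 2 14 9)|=18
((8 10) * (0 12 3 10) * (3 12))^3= (12)(0 8 10 3)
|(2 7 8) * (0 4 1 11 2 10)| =|(0 4 1 11 2 7 8 10)| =8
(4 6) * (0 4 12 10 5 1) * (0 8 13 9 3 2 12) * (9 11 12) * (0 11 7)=(0 4 6 11 12 10 5 1 8 13 7)(2 9 3)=[4, 8, 9, 2, 6, 1, 11, 0, 13, 3, 5, 12, 10, 7]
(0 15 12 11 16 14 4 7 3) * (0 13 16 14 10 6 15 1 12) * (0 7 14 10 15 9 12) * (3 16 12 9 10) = [1, 0, 2, 13, 14, 5, 10, 16, 8, 9, 6, 3, 11, 12, 4, 7, 15] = (0 1)(3 13 12 11)(4 14)(6 10)(7 16 15)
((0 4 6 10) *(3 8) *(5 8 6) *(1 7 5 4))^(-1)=((0 1 7 5 8 3 6 10))^(-1)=(0 10 6 3 8 5 7 1)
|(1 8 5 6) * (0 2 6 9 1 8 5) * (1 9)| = |(9)(0 2 6 8)(1 5)| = 4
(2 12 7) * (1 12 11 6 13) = [0, 12, 11, 3, 4, 5, 13, 2, 8, 9, 10, 6, 7, 1] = (1 12 7 2 11 6 13)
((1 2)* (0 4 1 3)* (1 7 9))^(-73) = ((0 4 7 9 1 2 3))^(-73) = (0 1 4 2 7 3 9)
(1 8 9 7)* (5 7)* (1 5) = (1 8 9)(5 7) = [0, 8, 2, 3, 4, 7, 6, 5, 9, 1]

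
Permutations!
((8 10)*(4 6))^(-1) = ((4 6)(8 10))^(-1) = (4 6)(8 10)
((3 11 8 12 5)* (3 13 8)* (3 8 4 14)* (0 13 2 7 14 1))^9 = (0 13 4 1)(2 7 14 3 11 8 12 5)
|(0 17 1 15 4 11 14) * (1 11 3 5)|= |(0 17 11 14)(1 15 4 3 5)|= 20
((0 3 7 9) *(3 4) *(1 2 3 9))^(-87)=(9)(1 2 3 7)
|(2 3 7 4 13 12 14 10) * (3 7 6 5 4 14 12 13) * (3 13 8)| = 12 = |(2 7 14 10)(3 6 5 4 13 8)|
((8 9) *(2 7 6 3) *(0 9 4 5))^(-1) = (0 5 4 8 9)(2 3 6 7)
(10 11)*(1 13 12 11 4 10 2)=(1 13 12 11 2)(4 10)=[0, 13, 1, 3, 10, 5, 6, 7, 8, 9, 4, 2, 11, 12]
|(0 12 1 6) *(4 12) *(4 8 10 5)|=8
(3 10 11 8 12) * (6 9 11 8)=(3 10 8 12)(6 9 11)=[0, 1, 2, 10, 4, 5, 9, 7, 12, 11, 8, 6, 3]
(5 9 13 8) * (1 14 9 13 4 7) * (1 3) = (1 14 9 4 7 3)(5 13 8) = [0, 14, 2, 1, 7, 13, 6, 3, 5, 4, 10, 11, 12, 8, 9]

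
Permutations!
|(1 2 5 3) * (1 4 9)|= |(1 2 5 3 4 9)|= 6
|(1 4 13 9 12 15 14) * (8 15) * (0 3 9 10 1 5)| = 8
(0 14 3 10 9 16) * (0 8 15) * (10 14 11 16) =(0 11 16 8 15)(3 14)(9 10) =[11, 1, 2, 14, 4, 5, 6, 7, 15, 10, 9, 16, 12, 13, 3, 0, 8]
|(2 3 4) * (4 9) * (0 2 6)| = 6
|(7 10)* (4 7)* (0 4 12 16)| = |(0 4 7 10 12 16)| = 6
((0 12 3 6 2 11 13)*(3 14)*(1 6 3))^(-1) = ((0 12 14 1 6 2 11 13))^(-1) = (0 13 11 2 6 1 14 12)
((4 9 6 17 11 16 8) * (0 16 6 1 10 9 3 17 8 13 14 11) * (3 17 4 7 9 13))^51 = (0 16 3 4 17)(1 8 14)(6 13 9)(7 11 10)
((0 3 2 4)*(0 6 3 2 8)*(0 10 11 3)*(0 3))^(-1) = (0 11 10 8 3 6 4 2)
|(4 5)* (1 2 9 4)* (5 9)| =6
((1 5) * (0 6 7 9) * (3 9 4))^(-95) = (0 6 7 4 3 9)(1 5) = ((0 6 7 4 3 9)(1 5))^(-95)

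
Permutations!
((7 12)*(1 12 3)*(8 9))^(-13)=((1 12 7 3)(8 9))^(-13)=(1 3 7 12)(8 9)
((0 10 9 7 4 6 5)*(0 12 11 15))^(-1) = ((0 10 9 7 4 6 5 12 11 15))^(-1) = (0 15 11 12 5 6 4 7 9 10)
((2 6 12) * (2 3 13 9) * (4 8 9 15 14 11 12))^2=(2 4 9 6 8)(3 15 11)(12 13 14)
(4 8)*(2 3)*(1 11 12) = (1 11 12)(2 3)(4 8) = [0, 11, 3, 2, 8, 5, 6, 7, 4, 9, 10, 12, 1]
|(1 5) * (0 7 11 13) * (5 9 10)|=4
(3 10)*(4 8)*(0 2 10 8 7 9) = (0 2 10 3 8 4 7 9) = [2, 1, 10, 8, 7, 5, 6, 9, 4, 0, 3]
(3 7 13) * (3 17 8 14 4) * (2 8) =(2 8 14 4 3 7 13 17) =[0, 1, 8, 7, 3, 5, 6, 13, 14, 9, 10, 11, 12, 17, 4, 15, 16, 2]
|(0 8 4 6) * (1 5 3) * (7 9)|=|(0 8 4 6)(1 5 3)(7 9)|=12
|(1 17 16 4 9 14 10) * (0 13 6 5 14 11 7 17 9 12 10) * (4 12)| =|(0 13 6 5 14)(1 9 11 7 17 16 12 10)| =40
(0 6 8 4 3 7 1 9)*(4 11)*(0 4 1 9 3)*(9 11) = (0 6 8 9 4)(1 3 7 11) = [6, 3, 2, 7, 0, 5, 8, 11, 9, 4, 10, 1]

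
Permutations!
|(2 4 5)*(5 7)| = |(2 4 7 5)| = 4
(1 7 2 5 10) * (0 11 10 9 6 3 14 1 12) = (0 11 10 12)(1 7 2 5 9 6 3 14) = [11, 7, 5, 14, 4, 9, 3, 2, 8, 6, 12, 10, 0, 13, 1]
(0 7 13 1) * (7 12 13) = [12, 0, 2, 3, 4, 5, 6, 7, 8, 9, 10, 11, 13, 1] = (0 12 13 1)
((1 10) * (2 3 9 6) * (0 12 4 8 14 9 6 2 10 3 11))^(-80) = (14)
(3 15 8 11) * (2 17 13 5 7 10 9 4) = (2 17 13 5 7 10 9 4)(3 15 8 11) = [0, 1, 17, 15, 2, 7, 6, 10, 11, 4, 9, 3, 12, 5, 14, 8, 16, 13]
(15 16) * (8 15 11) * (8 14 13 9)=(8 15 16 11 14 13 9)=[0, 1, 2, 3, 4, 5, 6, 7, 15, 8, 10, 14, 12, 9, 13, 16, 11]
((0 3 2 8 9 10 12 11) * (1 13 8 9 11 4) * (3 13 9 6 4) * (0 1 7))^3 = (0 11 10 2 7 8 9 3 4 13 1 12 6)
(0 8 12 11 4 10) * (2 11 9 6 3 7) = (0 8 12 9 6 3 7 2 11 4 10) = [8, 1, 11, 7, 10, 5, 3, 2, 12, 6, 0, 4, 9]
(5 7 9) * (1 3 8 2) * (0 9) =(0 9 5 7)(1 3 8 2) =[9, 3, 1, 8, 4, 7, 6, 0, 2, 5]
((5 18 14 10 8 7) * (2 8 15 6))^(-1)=((2 8 7 5 18 14 10 15 6))^(-1)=(2 6 15 10 14 18 5 7 8)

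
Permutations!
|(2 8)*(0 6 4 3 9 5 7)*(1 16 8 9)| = 11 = |(0 6 4 3 1 16 8 2 9 5 7)|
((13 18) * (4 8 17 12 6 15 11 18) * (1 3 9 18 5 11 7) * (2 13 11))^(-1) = (1 7 15 6 12 17 8 4 13 2 5 11 18 9 3)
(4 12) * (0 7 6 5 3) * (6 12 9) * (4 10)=(0 7 12 10 4 9 6 5 3)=[7, 1, 2, 0, 9, 3, 5, 12, 8, 6, 4, 11, 10]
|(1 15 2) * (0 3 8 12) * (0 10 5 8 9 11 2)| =28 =|(0 3 9 11 2 1 15)(5 8 12 10)|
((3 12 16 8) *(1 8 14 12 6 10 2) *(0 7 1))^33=((0 7 1 8 3 6 10 2)(12 16 14))^33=(16)(0 7 1 8 3 6 10 2)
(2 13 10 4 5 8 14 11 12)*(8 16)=(2 13 10 4 5 16 8 14 11 12)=[0, 1, 13, 3, 5, 16, 6, 7, 14, 9, 4, 12, 2, 10, 11, 15, 8]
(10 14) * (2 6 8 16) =(2 6 8 16)(10 14) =[0, 1, 6, 3, 4, 5, 8, 7, 16, 9, 14, 11, 12, 13, 10, 15, 2]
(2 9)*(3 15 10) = (2 9)(3 15 10) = [0, 1, 9, 15, 4, 5, 6, 7, 8, 2, 3, 11, 12, 13, 14, 10]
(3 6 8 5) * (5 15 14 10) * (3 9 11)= (3 6 8 15 14 10 5 9 11)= [0, 1, 2, 6, 4, 9, 8, 7, 15, 11, 5, 3, 12, 13, 10, 14]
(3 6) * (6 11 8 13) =(3 11 8 13 6) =[0, 1, 2, 11, 4, 5, 3, 7, 13, 9, 10, 8, 12, 6]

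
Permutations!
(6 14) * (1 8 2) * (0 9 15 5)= [9, 8, 1, 3, 4, 0, 14, 7, 2, 15, 10, 11, 12, 13, 6, 5]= (0 9 15 5)(1 8 2)(6 14)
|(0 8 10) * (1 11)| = |(0 8 10)(1 11)| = 6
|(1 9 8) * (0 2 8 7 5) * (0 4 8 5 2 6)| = 14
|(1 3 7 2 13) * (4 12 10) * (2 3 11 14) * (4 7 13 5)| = |(1 11 14 2 5 4 12 10 7 3 13)| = 11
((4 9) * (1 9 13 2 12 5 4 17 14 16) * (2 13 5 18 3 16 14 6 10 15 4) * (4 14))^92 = ((1 9 17 6 10 15 14 4 5 2 12 18 3 16))^92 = (1 5 17 12 10 3 14)(2 6 18 15 16 4 9)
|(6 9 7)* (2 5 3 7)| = 6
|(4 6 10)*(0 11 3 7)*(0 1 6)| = |(0 11 3 7 1 6 10 4)| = 8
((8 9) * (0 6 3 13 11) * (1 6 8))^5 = ((0 8 9 1 6 3 13 11))^5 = (0 3 9 11 6 8 13 1)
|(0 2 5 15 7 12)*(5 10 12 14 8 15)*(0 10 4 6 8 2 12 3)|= |(0 12 10 3)(2 4 6 8 15 7 14)|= 28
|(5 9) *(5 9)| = 1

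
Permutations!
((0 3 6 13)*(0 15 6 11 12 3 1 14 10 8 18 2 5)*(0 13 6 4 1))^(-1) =(1 4 15 13 5 2 18 8 10 14)(3 12 11)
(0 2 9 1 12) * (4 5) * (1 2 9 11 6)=(0 9 2 11 6 1 12)(4 5)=[9, 12, 11, 3, 5, 4, 1, 7, 8, 2, 10, 6, 0]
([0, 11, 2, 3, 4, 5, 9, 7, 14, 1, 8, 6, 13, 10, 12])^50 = (14)(1 6)(9 11)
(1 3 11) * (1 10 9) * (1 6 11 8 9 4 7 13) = (1 3 8 9 6 11 10 4 7 13) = [0, 3, 2, 8, 7, 5, 11, 13, 9, 6, 4, 10, 12, 1]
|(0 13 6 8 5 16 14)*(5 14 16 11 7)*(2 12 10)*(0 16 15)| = 21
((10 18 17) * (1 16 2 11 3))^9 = ((1 16 2 11 3)(10 18 17))^9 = (18)(1 3 11 2 16)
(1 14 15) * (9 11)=(1 14 15)(9 11)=[0, 14, 2, 3, 4, 5, 6, 7, 8, 11, 10, 9, 12, 13, 15, 1]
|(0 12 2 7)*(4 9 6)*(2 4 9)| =|(0 12 4 2 7)(6 9)| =10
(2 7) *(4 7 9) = [0, 1, 9, 3, 7, 5, 6, 2, 8, 4] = (2 9 4 7)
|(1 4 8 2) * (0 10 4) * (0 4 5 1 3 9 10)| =|(1 4 8 2 3 9 10 5)| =8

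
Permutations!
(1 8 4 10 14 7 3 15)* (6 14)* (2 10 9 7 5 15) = [0, 8, 10, 2, 9, 15, 14, 3, 4, 7, 6, 11, 12, 13, 5, 1] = (1 8 4 9 7 3 2 10 6 14 5 15)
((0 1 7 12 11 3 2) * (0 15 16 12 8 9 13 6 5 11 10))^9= ((0 1 7 8 9 13 6 5 11 3 2 15 16 12 10))^9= (0 3 8 16 6)(1 2 9 12 5)(7 15 13 10 11)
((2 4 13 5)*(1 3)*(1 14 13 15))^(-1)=((1 3 14 13 5 2 4 15))^(-1)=(1 15 4 2 5 13 14 3)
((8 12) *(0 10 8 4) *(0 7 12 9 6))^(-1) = ((0 10 8 9 6)(4 7 12))^(-1) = (0 6 9 8 10)(4 12 7)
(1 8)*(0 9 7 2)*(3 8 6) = [9, 6, 0, 8, 4, 5, 3, 2, 1, 7] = (0 9 7 2)(1 6 3 8)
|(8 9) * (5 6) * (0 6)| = 6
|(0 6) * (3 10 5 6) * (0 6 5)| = 3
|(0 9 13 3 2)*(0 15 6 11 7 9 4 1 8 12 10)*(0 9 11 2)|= |(0 4 1 8 12 10 9 13 3)(2 15 6)(7 11)|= 18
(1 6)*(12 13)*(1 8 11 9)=(1 6 8 11 9)(12 13)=[0, 6, 2, 3, 4, 5, 8, 7, 11, 1, 10, 9, 13, 12]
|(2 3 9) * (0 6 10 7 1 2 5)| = 9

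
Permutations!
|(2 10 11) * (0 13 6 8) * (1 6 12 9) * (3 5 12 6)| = |(0 13 6 8)(1 3 5 12 9)(2 10 11)| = 60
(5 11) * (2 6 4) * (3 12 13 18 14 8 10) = (2 6 4)(3 12 13 18 14 8 10)(5 11) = [0, 1, 6, 12, 2, 11, 4, 7, 10, 9, 3, 5, 13, 18, 8, 15, 16, 17, 14]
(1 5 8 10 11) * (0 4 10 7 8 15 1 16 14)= (0 4 10 11 16 14)(1 5 15)(7 8)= [4, 5, 2, 3, 10, 15, 6, 8, 7, 9, 11, 16, 12, 13, 0, 1, 14]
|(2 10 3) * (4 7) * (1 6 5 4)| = |(1 6 5 4 7)(2 10 3)| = 15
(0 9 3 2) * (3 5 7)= (0 9 5 7 3 2)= [9, 1, 0, 2, 4, 7, 6, 3, 8, 5]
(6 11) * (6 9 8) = (6 11 9 8) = [0, 1, 2, 3, 4, 5, 11, 7, 6, 8, 10, 9]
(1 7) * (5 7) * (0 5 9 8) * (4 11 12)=(0 5 7 1 9 8)(4 11 12)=[5, 9, 2, 3, 11, 7, 6, 1, 0, 8, 10, 12, 4]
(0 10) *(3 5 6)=[10, 1, 2, 5, 4, 6, 3, 7, 8, 9, 0]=(0 10)(3 5 6)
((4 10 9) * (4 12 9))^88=(12)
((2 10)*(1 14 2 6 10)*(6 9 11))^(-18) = (14)(6 9)(10 11)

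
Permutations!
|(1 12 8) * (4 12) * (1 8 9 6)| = 5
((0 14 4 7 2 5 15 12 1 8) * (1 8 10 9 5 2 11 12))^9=(0 4 11 8 14 7 12)(1 15 5 9 10)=((0 14 4 7 11 12 8)(1 10 9 5 15))^9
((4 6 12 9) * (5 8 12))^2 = (4 5 12)(6 8 9) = ((4 6 5 8 12 9))^2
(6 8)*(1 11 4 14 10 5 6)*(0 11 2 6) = [11, 2, 6, 3, 14, 0, 8, 7, 1, 9, 5, 4, 12, 13, 10] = (0 11 4 14 10 5)(1 2 6 8)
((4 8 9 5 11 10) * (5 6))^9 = (4 9 5 10 8 6 11)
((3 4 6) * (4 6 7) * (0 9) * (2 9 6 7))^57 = (0 6 3 7 4 2 9)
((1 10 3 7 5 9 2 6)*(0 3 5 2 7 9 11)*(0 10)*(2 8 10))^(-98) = ((0 3 9 7 8 10 5 11 2 6 1))^(-98) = (0 3 9 7 8 10 5 11 2 6 1)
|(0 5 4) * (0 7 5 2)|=6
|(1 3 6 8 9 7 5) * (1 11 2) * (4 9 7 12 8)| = |(1 3 6 4 9 12 8 7 5 11 2)| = 11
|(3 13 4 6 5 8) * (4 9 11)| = 8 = |(3 13 9 11 4 6 5 8)|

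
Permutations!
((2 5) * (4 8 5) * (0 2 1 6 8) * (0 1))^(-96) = ((0 2 4 1 6 8 5))^(-96) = (0 4 6 5 2 1 8)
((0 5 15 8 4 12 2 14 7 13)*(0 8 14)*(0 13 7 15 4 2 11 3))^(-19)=(0 3 11 12 4 5)(2 8 13)(14 15)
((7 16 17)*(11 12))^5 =((7 16 17)(11 12))^5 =(7 17 16)(11 12)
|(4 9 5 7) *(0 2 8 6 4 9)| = 15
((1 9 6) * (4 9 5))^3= ((1 5 4 9 6))^3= (1 9 5 6 4)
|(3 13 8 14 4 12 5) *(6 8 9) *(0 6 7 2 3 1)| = |(0 6 8 14 4 12 5 1)(2 3 13 9 7)| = 40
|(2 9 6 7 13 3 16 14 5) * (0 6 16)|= 5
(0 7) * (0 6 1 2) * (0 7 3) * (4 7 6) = (0 3)(1 2 6)(4 7) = [3, 2, 6, 0, 7, 5, 1, 4]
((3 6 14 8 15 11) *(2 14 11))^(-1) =(2 15 8 14)(3 11 6)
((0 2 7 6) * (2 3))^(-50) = ((0 3 2 7 6))^(-50) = (7)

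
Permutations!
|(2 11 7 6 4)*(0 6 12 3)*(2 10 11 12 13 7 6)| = |(0 2 12 3)(4 10 11 6)(7 13)| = 4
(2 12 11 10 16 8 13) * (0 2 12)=[2, 1, 0, 3, 4, 5, 6, 7, 13, 9, 16, 10, 11, 12, 14, 15, 8]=(0 2)(8 13 12 11 10 16)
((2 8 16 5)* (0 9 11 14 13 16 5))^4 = ((0 9 11 14 13 16)(2 8 5))^4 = (0 13 11)(2 8 5)(9 16 14)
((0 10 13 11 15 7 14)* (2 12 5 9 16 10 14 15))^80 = ((0 14)(2 12 5 9 16 10 13 11)(7 15))^80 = (16)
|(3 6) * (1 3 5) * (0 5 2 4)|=7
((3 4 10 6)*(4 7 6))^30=((3 7 6)(4 10))^30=(10)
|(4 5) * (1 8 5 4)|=|(1 8 5)|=3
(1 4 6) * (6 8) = (1 4 8 6) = [0, 4, 2, 3, 8, 5, 1, 7, 6]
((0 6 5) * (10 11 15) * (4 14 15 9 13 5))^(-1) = ((0 6 4 14 15 10 11 9 13 5))^(-1) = (0 5 13 9 11 10 15 14 4 6)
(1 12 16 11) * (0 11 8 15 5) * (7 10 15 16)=(0 11 1 12 7 10 15 5)(8 16)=[11, 12, 2, 3, 4, 0, 6, 10, 16, 9, 15, 1, 7, 13, 14, 5, 8]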